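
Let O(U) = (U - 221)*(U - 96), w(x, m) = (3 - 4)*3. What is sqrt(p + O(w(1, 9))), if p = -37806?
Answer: I*sqrt(15630) ≈ 125.02*I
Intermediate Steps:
w(x, m) = -3 (w(x, m) = -1*3 = -3)
O(U) = (-221 + U)*(-96 + U)
sqrt(p + O(w(1, 9))) = sqrt(-37806 + (21216 + (-3)**2 - 317*(-3))) = sqrt(-37806 + (21216 + 9 + 951)) = sqrt(-37806 + 22176) = sqrt(-15630) = I*sqrt(15630)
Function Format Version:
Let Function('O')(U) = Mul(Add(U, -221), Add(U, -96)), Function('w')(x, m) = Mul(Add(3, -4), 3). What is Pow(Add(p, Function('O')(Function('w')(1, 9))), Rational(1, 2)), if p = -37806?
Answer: Mul(I, Pow(15630, Rational(1, 2))) ≈ Mul(125.02, I)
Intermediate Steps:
Function('w')(x, m) = -3 (Function('w')(x, m) = Mul(-1, 3) = -3)
Function('O')(U) = Mul(Add(-221, U), Add(-96, U))
Pow(Add(p, Function('O')(Function('w')(1, 9))), Rational(1, 2)) = Pow(Add(-37806, Add(21216, Pow(-3, 2), Mul(-317, -3))), Rational(1, 2)) = Pow(Add(-37806, Add(21216, 9, 951)), Rational(1, 2)) = Pow(Add(-37806, 22176), Rational(1, 2)) = Pow(-15630, Rational(1, 2)) = Mul(I, Pow(15630, Rational(1, 2)))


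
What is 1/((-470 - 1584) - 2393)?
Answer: -1/4447 ≈ -0.00022487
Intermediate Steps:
1/((-470 - 1584) - 2393) = 1/(-2054 - 2393) = 1/(-4447) = -1/4447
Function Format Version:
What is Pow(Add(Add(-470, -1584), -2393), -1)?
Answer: Rational(-1, 4447) ≈ -0.00022487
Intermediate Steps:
Pow(Add(Add(-470, -1584), -2393), -1) = Pow(Add(-2054, -2393), -1) = Pow(-4447, -1) = Rational(-1, 4447)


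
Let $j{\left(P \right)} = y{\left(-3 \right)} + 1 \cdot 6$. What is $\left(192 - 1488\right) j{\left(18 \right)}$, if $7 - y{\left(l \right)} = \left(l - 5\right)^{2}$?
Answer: $66096$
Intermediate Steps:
$y{\left(l \right)} = 7 - \left(-5 + l\right)^{2}$ ($y{\left(l \right)} = 7 - \left(l - 5\right)^{2} = 7 - \left(-5 + l\right)^{2}$)
$j{\left(P \right)} = -51$ ($j{\left(P \right)} = \left(7 - \left(-5 - 3\right)^{2}\right) + 1 \cdot 6 = \left(7 - \left(-8\right)^{2}\right) + 6 = \left(7 - 64\right) + 6 = -57 + 6 = -51$)
$\left(192 - 1488\right) j{\left(18 \right)} = \left(192 - 1488\right) \left(-51\right) = \left(-1296\right) \left(-51\right) = 66096$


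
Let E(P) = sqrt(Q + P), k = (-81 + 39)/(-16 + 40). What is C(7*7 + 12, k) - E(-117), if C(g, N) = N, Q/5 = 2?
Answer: -7/4 - I*sqrt(107) ≈ -1.75 - 10.344*I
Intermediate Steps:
Q = 10 (Q = 5*2 = 10)
k = -7/4 (k = -42/24 = -42*1/24 = -7/4 ≈ -1.7500)
E(P) = sqrt(10 + P)
C(7*7 + 12, k) - E(-117) = -7/4 - sqrt(10 - 117) = -7/4 - sqrt(-107) = -7/4 - I*sqrt(107)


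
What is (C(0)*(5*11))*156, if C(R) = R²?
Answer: 0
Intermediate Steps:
(C(0)*(5*11))*156 = (0²*(5*11))*156 = (0*55)*156 = 0*156 = 0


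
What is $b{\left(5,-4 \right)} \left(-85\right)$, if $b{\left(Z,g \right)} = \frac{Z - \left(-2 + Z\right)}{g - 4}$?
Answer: $\frac{85}{4} \approx 21.25$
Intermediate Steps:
$b{\left(Z,g \right)} = \frac{2}{-4 + g}$
$b{\left(5,-4 \right)} \left(-85\right) = \frac{2}{-4 - 4} \left(-85\right) = \frac{2}{-8} \left(-85\right) = 2 \left(- \frac{1}{8}\right) \left(-85\right) = \left(- \frac{1}{4}\right) \left(-85\right) = \frac{85}{4}$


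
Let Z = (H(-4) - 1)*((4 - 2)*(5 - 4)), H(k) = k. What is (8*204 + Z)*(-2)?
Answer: -3244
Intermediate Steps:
Z = -10 (Z = (-4 - 1)*((4 - 2)*(5 - 4)) = -10 ≈ -10.000)
(8*204 + Z)*(-2) = (8*204 - 10)*(-2) = (1632 - 10)*(-2) = 1622*(-2) = -3244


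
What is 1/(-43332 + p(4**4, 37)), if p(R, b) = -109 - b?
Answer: -1/43478 ≈ -2.3000e-5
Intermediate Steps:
1/(-43332 + p(4**4, 37)) = 1/(-43332 + (-109 - 1*37)) = 1/(-43332 + (-109 - 37)) = 1/(-43332 - 146) = 1/(-43478) = -1/43478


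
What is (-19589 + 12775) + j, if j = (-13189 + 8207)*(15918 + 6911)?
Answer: -113740892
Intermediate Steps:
j = -113734078 (j = -4982*22829 = -113734078)
(-19589 + 12775) + j = (-19589 + 12775) - 113734078 = -6814 - 113734078 = -113740892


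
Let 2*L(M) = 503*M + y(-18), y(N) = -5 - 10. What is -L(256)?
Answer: -128753/2 ≈ -64377.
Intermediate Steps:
y(N) = -15
L(M) = -15/2 + 503*M/2 (L(M) = (503*M - 15)/2 = (-15 + 503*M)/2 = -15/2 + 503*M/2)
-L(256) = -(-15/2 + (503/2)*256) = -(-15/2 + 64384) = -1*128753/2 = -128753/2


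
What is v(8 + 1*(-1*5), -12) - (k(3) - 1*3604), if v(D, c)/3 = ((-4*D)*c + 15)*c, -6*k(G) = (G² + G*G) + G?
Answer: -4233/2 ≈ -2116.5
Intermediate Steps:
k(G) = -G²/3 - G/6 (k(G) = -((G² + G*G) + G)/6 = -((G² + G²) + G)/6 = -(2*G² + G)/6 = -(G + 2*G²)/6 = -G²/3 - G/6)
v(D, c) = 3*c*(15 - 4*D*c) (v(D, c) = 3*(((-4*D)*c + 15)*c) = 3*((-4*D*c + 15)*c) = 3*((15 - 4*D*c)*c) = 3*(c*(15 - 4*D*c)) = 3*c*(15 - 4*D*c))
v(8 + 1*(-1*5), -12) - (k(3) - 1*3604) = 3*(-12)*(15 - 4*(8 + 1*(-1*5))*(-12)) - (-⅙*3*(1 + 2*3) - 1*3604) = 3*(-12)*(15 - 4*(8 + 1*(-5))*(-12)) - (-⅙*3*(1 + 6) - 3604) = 3*(-12)*(15 - 4*(8 - 5)*(-12)) - (-⅙*3*7 - 3604) = 3*(-12)*(15 - 4*3*(-12)) - (-7/2 - 3604) = 3*(-12)*(15 + 144) - 1*(-7215/2) = 3*(-12)*159 + 7215/2 = -5724 + 7215/2 = -4233/2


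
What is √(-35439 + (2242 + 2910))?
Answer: I*√30287 ≈ 174.03*I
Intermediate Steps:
√(-35439 + (2242 + 2910)) = √(-35439 + 5152) = √(-30287) = I*√30287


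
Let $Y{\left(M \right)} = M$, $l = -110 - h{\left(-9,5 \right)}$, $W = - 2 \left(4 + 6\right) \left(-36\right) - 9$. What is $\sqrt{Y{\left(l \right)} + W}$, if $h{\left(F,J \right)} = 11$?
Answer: $\sqrt{590} \approx 24.29$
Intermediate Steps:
$W = 711$ ($W = \left(-2\right) 10 \left(-36\right) - 9 = \left(-20\right) \left(-36\right) - 9 = 720 - 9 = 711$)
$l = -121$ ($l = -110 - 11 = -121$)
$\sqrt{Y{\left(l \right)} + W} = \sqrt{-121 + 711} = \sqrt{590}$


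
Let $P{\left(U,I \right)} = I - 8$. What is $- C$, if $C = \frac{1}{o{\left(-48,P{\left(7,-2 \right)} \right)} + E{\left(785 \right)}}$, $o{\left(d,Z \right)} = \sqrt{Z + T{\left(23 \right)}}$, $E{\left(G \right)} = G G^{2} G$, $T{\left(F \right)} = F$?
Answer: $- \frac{379733250625}{144197341630229062890612} + \frac{\sqrt{13}}{144197341630229062890612} \approx -2.6334 \cdot 10^{-12}$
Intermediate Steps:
$P{\left(U,I \right)} = -8 + I$ ($P{\left(U,I \right)} = I - 8 = -8 + I$)
$E{\left(G \right)} = G^{4}$ ($E{\left(G \right)} = G^{3} G = G^{4}$)
$o{\left(d,Z \right)} = \sqrt{23 + Z}$ ($o{\left(d,Z \right)} = \sqrt{Z + 23} = \sqrt{23 + Z}$)
$C = \frac{1}{379733250625 + \sqrt{13}}$ ($C = \frac{1}{\sqrt{23 - 10} + 785^{4}} = \frac{1}{\sqrt{23 - 10} + 379733250625} = \frac{1}{\sqrt{13} + 379733250625} = \frac{1}{379733250625 + \sqrt{13}} \approx 2.6334 \cdot 10^{-12}$)
$- C = - (\frac{379733250625}{144197341630229062890612} - \frac{\sqrt{13}}{144197341630229062890612}) = - \frac{379733250625}{144197341630229062890612} + \frac{\sqrt{13}}{144197341630229062890612}$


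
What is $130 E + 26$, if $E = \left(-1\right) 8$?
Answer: $-1014$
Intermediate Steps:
$E = -8$
$130 E + 26 = 130 \left(-8\right) + 26 = -1040 + 26 = -1014$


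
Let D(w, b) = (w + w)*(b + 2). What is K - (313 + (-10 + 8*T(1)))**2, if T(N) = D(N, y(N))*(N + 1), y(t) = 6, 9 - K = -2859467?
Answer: 2546995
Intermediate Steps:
K = 2859476 (K = 9 - 1*(-2859467) = 9 + 2859467 = 2859476)
D(w, b) = 2*w*(2 + b) (D(w, b) = (2*w)*(2 + b) = 2*w*(2 + b))
T(N) = 16*N*(1 + N) (T(N) = (2*N*(2 + 6))*(N + 1) = (2*N*8)*(1 + N) = (16*N)*(1 + N) = 16*N*(1 + N))
K - (313 + (-10 + 8*T(1)))**2 = 2859476 - (313 + (-10 + 8*(16*1*(1 + 1))))**2 = 2859476 - (313 + (-10 + 8*(16*1*2)))**2 = 2859476 - (313 + (-10 + 8*32))**2 = 2859476 - (313 + (-10 + 256))**2 = 2859476 - (313 + 246)**2 = 2859476 - 1*559**2 = 2859476 - 1*312481 = 2859476 - 312481 = 2546995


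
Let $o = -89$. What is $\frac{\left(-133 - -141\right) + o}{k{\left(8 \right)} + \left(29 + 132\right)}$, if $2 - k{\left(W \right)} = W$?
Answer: $- \frac{81}{155} \approx -0.52258$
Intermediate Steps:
$k{\left(W \right)} = 2 - W$
$\frac{\left(-133 - -141\right) + o}{k{\left(8 \right)} + \left(29 + 132\right)} = \frac{\left(-133 - -141\right) - 89}{\left(2 - 8\right) + \left(29 + 132\right)} = \frac{\left(-133 + 141\right) - 89}{\left(2 - 8\right) + 161} = \frac{8 - 89}{-6 + 161} = - \frac{81}{155}$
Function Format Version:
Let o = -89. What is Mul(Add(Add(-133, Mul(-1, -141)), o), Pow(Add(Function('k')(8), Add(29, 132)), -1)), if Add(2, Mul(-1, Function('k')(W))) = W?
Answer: Rational(-81, 155) ≈ -0.52258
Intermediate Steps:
Function('k')(W) = Add(2, Mul(-1, W))
Mul(Add(Add(-133, Mul(-1, -141)), o), Pow(Add(Function('k')(8), Add(29, 132)), -1)) = Mul(Add(Add(-133, Mul(-1, -141)), -89), Pow(Add(Add(2, Mul(-1, 8)), Add(29, 132)), -1)) = Mul(Add(Add(-133, 141), -89), Pow(Add(Add(2, -8), 161), -1)) = Mul(Add(8, -89), Pow(Add(-6, 161), -1)) = Mul(-81, Pow(155, -1)) = Mul(-81, Rational(1, 155)) = Rational(-81, 155)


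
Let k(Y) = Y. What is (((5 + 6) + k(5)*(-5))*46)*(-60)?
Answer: 38640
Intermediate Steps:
(((5 + 6) + k(5)*(-5))*46)*(-60) = (((5 + 6) + 5*(-5))*46)*(-60) = ((11 - 25)*46)*(-60) = -14*46*(-60) = -644*(-60) = 38640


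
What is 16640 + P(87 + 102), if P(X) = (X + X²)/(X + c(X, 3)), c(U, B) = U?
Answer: 16735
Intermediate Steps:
P(X) = (X + X²)/(2*X) (P(X) = (X + X²)/(X + X) = (X + X²)/((2*X)) = (X + X²)*(1/(2*X)) = (X + X²)/(2*X))
16640 + P(87 + 102) = 16640 + (½ + (87 + 102)/2) = 16640 + (½ + (½)*189) = 16640 + (½ + 189/2) = 16640 + 95 = 16735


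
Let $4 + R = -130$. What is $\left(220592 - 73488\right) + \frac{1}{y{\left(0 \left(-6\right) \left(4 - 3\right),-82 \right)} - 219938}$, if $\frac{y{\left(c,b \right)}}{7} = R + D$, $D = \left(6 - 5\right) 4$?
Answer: $\frac{32487624191}{220848} \approx 1.471 \cdot 10^{5}$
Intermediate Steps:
$R = -134$ ($R = -4 - 130 = -134$)
$D = 4$ ($D = 1 \cdot 4 = 4$)
$y{\left(c,b \right)} = -910$ ($y{\left(c,b \right)} = 7 \left(-134 + 4\right) = 7 \left(-130\right) = -910$)
$\left(220592 - 73488\right) + \frac{1}{y{\left(0 \left(-6\right) \left(4 - 3\right),-82 \right)} - 219938} = \left(220592 - 73488\right) + \frac{1}{-910 - 219938} = 147104 + \frac{1}{-220848} = 147104 - \frac{1}{220848} = \frac{32487624191}{220848}$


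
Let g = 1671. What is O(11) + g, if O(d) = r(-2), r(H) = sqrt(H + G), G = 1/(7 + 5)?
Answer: 1671 + I*sqrt(69)/6 ≈ 1671.0 + 1.3844*I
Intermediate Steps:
G = 1/12 ≈ 0.083333
r(H) = sqrt(1/12 + H) (r(H) = sqrt(H + 1/12) = sqrt(1/12 + H))
O(d) = I*sqrt(69)/6 (O(d) = sqrt(3 + 36*(-2))/6 = sqrt(3 - 72)/6 = sqrt(-69)/6 = (I*sqrt(69))/6 = I*sqrt(69)/6)
O(11) + g = I*sqrt(69)/6 + 1671 = 1671 + I*sqrt(69)/6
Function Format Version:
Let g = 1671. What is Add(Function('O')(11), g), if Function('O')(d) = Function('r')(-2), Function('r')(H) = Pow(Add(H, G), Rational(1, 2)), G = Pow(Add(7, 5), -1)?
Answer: Add(1671, Mul(Rational(1, 6), I, Pow(69, Rational(1, 2)))) ≈ Add(1671.0, Mul(1.3844, I))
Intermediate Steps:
G = Rational(1, 12) (G = Pow(12, -1) = Rational(1, 12) ≈ 0.083333)
Function('r')(H) = Pow(Add(Rational(1, 12), H), Rational(1, 2)) (Function('r')(H) = Pow(Add(H, Rational(1, 12)), Rational(1, 2)) = Pow(Add(Rational(1, 12), H), Rational(1, 2)))
Function('O')(d) = Mul(Rational(1, 6), I, Pow(69, Rational(1, 2))) (Function('O')(d) = Mul(Rational(1, 6), Pow(Add(3, Mul(36, -2)), Rational(1, 2))) = Mul(Rational(1, 6), Pow(Add(3, -72), Rational(1, 2))) = Mul(Rational(1, 6), Pow(-69, Rational(1, 2))) = Mul(Rational(1, 6), Mul(I, Pow(69, Rational(1, 2)))) = Mul(Rational(1, 6), I, Pow(69, Rational(1, 2))))
Add(Function('O')(11), g) = Add(Mul(Rational(1, 6), I, Pow(69, Rational(1, 2))), 1671) = Add(1671, Mul(Rational(1, 6), I, Pow(69, Rational(1, 2))))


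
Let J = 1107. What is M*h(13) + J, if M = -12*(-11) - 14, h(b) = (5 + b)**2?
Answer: 39339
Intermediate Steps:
M = 118 (M = 132 - 14 = 118)
M*h(13) + J = 118*(5 + 13)**2 + 1107 = 118*18**2 + 1107 = 118*324 + 1107 = 38232 + 1107 = 39339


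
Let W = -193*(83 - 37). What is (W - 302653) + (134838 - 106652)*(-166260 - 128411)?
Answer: -8305908337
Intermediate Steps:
W = -8878 (W = -193*46 = -8878)
(W - 302653) + (134838 - 106652)*(-166260 - 128411) = (-8878 - 302653) + (134838 - 106652)*(-166260 - 128411) = -311531 + 28186*(-294671) = -311531 - 8305596806 = -8305908337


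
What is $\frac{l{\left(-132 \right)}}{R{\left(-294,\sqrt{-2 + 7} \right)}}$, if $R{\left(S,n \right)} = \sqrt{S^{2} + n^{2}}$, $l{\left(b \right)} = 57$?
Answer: $\frac{57 \sqrt{86441}}{86441} \approx 0.19387$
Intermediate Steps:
$\frac{l{\left(-132 \right)}}{R{\left(-294,\sqrt{-2 + 7} \right)}} = \frac{57}{\sqrt{\left(-294\right)^{2} + \left(\sqrt{-2 + 7}\right)^{2}}} = \frac{57}{\sqrt{86436 + \left(\sqrt{5}\right)^{2}}} = \frac{57}{\sqrt{86436 + 5}} = \frac{57}{\sqrt{86441}} = 57 \frac{\sqrt{86441}}{86441} = \frac{57 \sqrt{86441}}{86441}$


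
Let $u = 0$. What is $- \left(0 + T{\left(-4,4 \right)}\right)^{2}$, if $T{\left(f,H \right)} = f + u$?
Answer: $-16$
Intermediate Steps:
$T{\left(f,H \right)} = f$ ($T{\left(f,H \right)} = f + 0 = f$)
$- \left(0 + T{\left(-4,4 \right)}\right)^{2} = - \left(0 - 4\right)^{2} = - \left(-4\right)^{2} = \left(-1\right) 16 = -16$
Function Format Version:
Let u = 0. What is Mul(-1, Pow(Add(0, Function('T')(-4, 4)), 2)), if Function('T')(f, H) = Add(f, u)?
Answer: -16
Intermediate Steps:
Function('T')(f, H) = f (Function('T')(f, H) = Add(f, 0) = f)
Mul(-1, Pow(Add(0, Function('T')(-4, 4)), 2)) = Mul(-1, Pow(Add(0, -4), 2)) = Mul(-1, Pow(-4, 2)) = Mul(-1, 16) = -16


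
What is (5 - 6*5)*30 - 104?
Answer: -854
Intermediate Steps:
(5 - 6*5)*30 - 104 = (5 - 30)*30 - 104 = -25*30 - 104 = -750 - 104 = -854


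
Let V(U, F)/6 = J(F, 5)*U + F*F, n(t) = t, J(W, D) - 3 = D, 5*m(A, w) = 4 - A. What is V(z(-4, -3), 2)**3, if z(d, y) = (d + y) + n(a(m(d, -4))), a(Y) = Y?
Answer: -1626379776/125 ≈ -1.3011e+7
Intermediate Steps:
m(A, w) = 4/5 - A/5 (m(A, w) = (4 - A)/5 = 4/5 - A/5)
J(W, D) = 3 + D
z(d, y) = 4/5 + y + 4*d/5 (z(d, y) = (d + y) + (4/5 - d/5) = 4/5 + y + 4*d/5)
V(U, F) = 6*F**2 + 48*U (V(U, F) = 6*((3 + 5)*U + F*F) = 6*(8*U + F**2) = 6*(F**2 + 8*U) = 6*F**2 + 48*U)
V(z(-4, -3), 2)**3 = (6*2**2 + 48*(4/5 - 3 + (4/5)*(-4)))**3 = (6*4 + 48*(4/5 - 3 - 16/5))**3 = (24 + 48*(-27/5))**3 = (24 - 1296/5)**3 = (-1176/5)**3 = -1626379776/125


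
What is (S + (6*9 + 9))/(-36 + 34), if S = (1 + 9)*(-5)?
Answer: -13/2 ≈ -6.5000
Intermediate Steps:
S = -50 (S = 10*(-5) = -50)
(S + (6*9 + 9))/(-36 + 34) = (-50 + (6*9 + 9))/(-36 + 34) = (-50 + (54 + 9))/(-2) = (-50 + 63)*(-1/2) = 13*(-1/2) = -13/2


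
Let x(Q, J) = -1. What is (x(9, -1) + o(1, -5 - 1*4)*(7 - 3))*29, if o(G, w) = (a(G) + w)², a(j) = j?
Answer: 7395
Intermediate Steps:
o(G, w) = (G + w)²
(x(9, -1) + o(1, -5 - 1*4)*(7 - 3))*29 = (-1 + (1 + (-5 - 1*4))²*(7 - 3))*29 = (-1 + (1 + (-5 - 4))²*4)*29 = (-1 + (1 - 9)²*4)*29 = (-1 + (-8)²*4)*29 = (-1 + 64*4)*29 = (-1 + 256)*29 = 255*29 = 7395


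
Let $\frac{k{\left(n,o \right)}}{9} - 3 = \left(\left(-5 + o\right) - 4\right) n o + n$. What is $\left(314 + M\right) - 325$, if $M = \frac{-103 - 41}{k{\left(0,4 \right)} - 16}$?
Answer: $- \frac{265}{11} \approx -24.091$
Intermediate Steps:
$k{\left(n,o \right)} = 27 + 9 n + 9 n o \left(-9 + o\right)$ ($k{\left(n,o \right)} = 27 + 9 \left(\left(\left(-5 + o\right) - 4\right) n o + n\right) = 27 + 9 \left(\left(-9 + o\right) n o + n\right) = 27 + 9 \left(n \left(-9 + o\right) o + n\right) = 27 + 9 \left(n o \left(-9 + o\right) + n\right) = 27 + 9 \left(n + n o \left(-9 + o\right)\right) = 27 + \left(9 n + 9 n o \left(-9 + o\right)\right) = 27 + 9 n + 9 n o \left(-9 + o\right)$)
$M = - \frac{144}{11}$ ($M = \frac{-103 - 41}{\left(27 + 9 \cdot 0 - 0 \cdot 4 + 9 \cdot 0 \cdot 4^{2}\right) - 16} = - \frac{144}{\left(27 + 0 + 0 + 9 \cdot 0 \cdot 16\right) - 16} = - \frac{144}{\left(27 + 0 + 0 + 0\right) - 16} = - \frac{144}{27 - 16} = - \frac{144}{11} \approx -13.091$)
$\left(314 + M\right) - 325 = \left(314 - \frac{144}{11}\right) - 325 = \frac{3310}{11} - 325 = - \frac{265}{11}$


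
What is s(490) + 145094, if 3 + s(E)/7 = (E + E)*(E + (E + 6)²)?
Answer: 1691176233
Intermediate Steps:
s(E) = -21 + 14*E*(E + (6 + E)²) (s(E) = -21 + 7*((E + E)*(E + (E + 6)²)) = -21 + 7*((2*E)*(E + (6 + E)²)) = -21 + 7*(2*E*(E + (6 + E)²)) = -21 + 14*E*(E + (6 + E)²))
s(490) + 145094 = (-21 + 14*490³ + 182*490² + 504*490) + 145094 = (-21 + 14*117649000 + 182*240100 + 246960) + 145094 = (-21 + 1647086000 + 43698200 + 246960) + 145094 = 1691031139 + 145094 = 1691176233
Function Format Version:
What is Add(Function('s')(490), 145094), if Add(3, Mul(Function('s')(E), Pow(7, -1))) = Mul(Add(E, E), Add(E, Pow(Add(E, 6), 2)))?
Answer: 1691176233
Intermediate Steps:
Function('s')(E) = Add(-21, Mul(14, E, Add(E, Pow(Add(6, E), 2)))) (Function('s')(E) = Add(-21, Mul(7, Mul(Add(E, E), Add(E, Pow(Add(E, 6), 2))))) = Add(-21, Mul(7, Mul(Mul(2, E), Add(E, Pow(Add(6, E), 2))))) = Add(-21, Mul(7, Mul(2, E, Add(E, Pow(Add(6, E), 2))))) = Add(-21, Mul(14, E, Add(E, Pow(Add(6, E), 2)))))
Add(Function('s')(490), 145094) = Add(Add(-21, Mul(14, Pow(490, 3)), Mul(182, Pow(490, 2)), Mul(504, 490)), 145094) = Add(Add(-21, Mul(14, 117649000), Mul(182, 240100), 246960), 145094) = Add(Add(-21, 1647086000, 43698200, 246960), 145094) = Add(1691031139, 145094) = 1691176233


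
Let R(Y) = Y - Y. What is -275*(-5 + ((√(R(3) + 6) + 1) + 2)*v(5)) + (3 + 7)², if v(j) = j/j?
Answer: 650 - 275*√6 ≈ -23.610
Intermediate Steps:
R(Y) = 0
v(j) = 1
-275*(-5 + ((√(R(3) + 6) + 1) + 2)*v(5)) + (3 + 7)² = -275*(-5 + ((√(0 + 6) + 1) + 2)*1) + (3 + 7)² = -275*(-5 + ((√6 + 1) + 2)*1) + 10² = -275*(-5 + ((1 + √6) + 2)*1) + 100 = -275*(-5 + (3 + √6)*1) + 100 = -275*(-5 + (3 + √6)) + 100 = -275*(-2 + √6) + 100 = (550 - 275*√6) + 100 = 650 - 275*√6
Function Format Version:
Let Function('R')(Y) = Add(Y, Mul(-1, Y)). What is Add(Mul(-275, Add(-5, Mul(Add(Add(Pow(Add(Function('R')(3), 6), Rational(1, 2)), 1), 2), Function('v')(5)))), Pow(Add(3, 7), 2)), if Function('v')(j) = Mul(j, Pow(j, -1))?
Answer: Add(650, Mul(-275, Pow(6, Rational(1, 2)))) ≈ -23.610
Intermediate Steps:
Function('R')(Y) = 0
Function('v')(j) = 1
Add(Mul(-275, Add(-5, Mul(Add(Add(Pow(Add(Function('R')(3), 6), Rational(1, 2)), 1), 2), Function('v')(5)))), Pow(Add(3, 7), 2)) = Add(Mul(-275, Add(-5, Mul(Add(Add(Pow(Add(0, 6), Rational(1, 2)), 1), 2), 1))), Pow(Add(3, 7), 2)) = Add(Mul(-275, Add(-5, Mul(Add(Add(Pow(6, Rational(1, 2)), 1), 2), 1))), Pow(10, 2)) = Add(Mul(-275, Add(-5, Mul(Add(Add(1, Pow(6, Rational(1, 2))), 2), 1))), 100) = Add(Mul(-275, Add(-5, Mul(Add(3, Pow(6, Rational(1, 2))), 1))), 100) = Add(Mul(-275, Add(-5, Add(3, Pow(6, Rational(1, 2))))), 100) = Add(Mul(-275, Add(-2, Pow(6, Rational(1, 2)))), 100) = Add(Add(550, Mul(-275, Pow(6, Rational(1, 2)))), 100) = Add(650, Mul(-275, Pow(6, Rational(1, 2))))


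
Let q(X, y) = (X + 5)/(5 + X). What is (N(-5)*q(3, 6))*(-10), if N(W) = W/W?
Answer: -10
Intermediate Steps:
N(W) = 1
q(X, y) = 1 (q(X, y) = (5 + X)/(5 + X) = 1)
(N(-5)*q(3, 6))*(-10) = (1*1)*(-10) = 1*(-10) = -10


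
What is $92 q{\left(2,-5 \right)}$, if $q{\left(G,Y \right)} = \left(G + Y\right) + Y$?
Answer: $-736$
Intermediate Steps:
$q{\left(G,Y \right)} = G + 2 Y$
$92 q{\left(2,-5 \right)} = 92 \left(2 + 2 \left(-5\right)\right) = 92 \left(2 - 10\right) = 92 \left(-8\right) = -736$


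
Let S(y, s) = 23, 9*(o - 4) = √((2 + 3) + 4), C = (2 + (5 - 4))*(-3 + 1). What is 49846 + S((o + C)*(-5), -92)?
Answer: 49869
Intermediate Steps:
C = -6 (C = (2 + 1)*(-2) = 3*(-2) = -6)
o = 13/3 (o = 4 + √((2 + 3) + 4)/9 = 4 + √(5 + 4)/9 = 4 + √9/9 = 4 + (⅑)*3 = 4 + ⅓ = 13/3 ≈ 4.3333)
49846 + S((o + C)*(-5), -92) = 49846 + 23 = 49869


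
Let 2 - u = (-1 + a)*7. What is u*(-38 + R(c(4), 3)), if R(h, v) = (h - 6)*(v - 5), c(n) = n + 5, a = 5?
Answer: 1144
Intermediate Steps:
c(n) = 5 + n
u = -26 (u = 2 - (-1 + 5)*7 = 2 - 4*7 = 2 - 1*28 = 2 - 28 = -26)
R(h, v) = (-6 + h)*(-5 + v)
u*(-38 + R(c(4), 3)) = -26*(-38 + (30 - 6*3 - 5*(5 + 4) + (5 + 4)*3)) = -26*(-38 + (30 - 18 - 5*9 + 9*3)) = -26*(-38 + (30 - 18 - 45 + 27)) = -26*(-38 - 6) = -26*(-44) = 1144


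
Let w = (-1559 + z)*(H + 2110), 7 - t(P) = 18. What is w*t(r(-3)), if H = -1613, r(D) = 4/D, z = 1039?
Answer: 2842840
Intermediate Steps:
t(P) = -11 (t(P) = 7 - 1*18 = 7 - 18 = -11)
w = -258440 (w = (-1559 + 1039)*(-1613 + 2110) = -520*497 = -258440)
w*t(r(-3)) = -258440*(-11) = 2842840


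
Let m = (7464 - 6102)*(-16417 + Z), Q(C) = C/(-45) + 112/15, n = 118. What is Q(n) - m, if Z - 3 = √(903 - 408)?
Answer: 1006014278/45 - 4086*√55 ≈ 2.2326e+7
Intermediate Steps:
Z = 3 + 3*√55 (Z = 3 + √(903 - 408) = 3 + √495 = 3 + 3*√55 ≈ 25.249)
Q(C) = 112/15 - C/45 (Q(C) = C*(-1/45) + 112*(1/15) = -C/45 + 112/15 = 112/15 - C/45)
m = -22355868 + 4086*√55 (m = (7464 - 6102)*(-16417 + (3 + 3*√55)) = 1362*(-16414 + 3*√55) = -22355868 + 4086*√55 ≈ -2.2326e+7)
Q(n) - m = (112/15 - 1/45*118) - (-22355868 + 4086*√55) = (112/15 - 118/45) + (22355868 - 4086*√55) = 218/45 + (22355868 - 4086*√55) = 1006014278/45 - 4086*√55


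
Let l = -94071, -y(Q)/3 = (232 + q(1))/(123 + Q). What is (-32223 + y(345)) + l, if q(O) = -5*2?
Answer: -3283681/26 ≈ -1.2630e+5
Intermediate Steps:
q(O) = -10
y(Q) = -666/(123 + Q) (y(Q) = -3*(232 - 10)/(123 + Q) = -666/(123 + Q))
(-32223 + y(345)) + l = (-32223 - 666/(123 + 345)) - 94071 = (-32223 - 666/468) - 94071 = (-32223 - 666*1/468) - 94071 = (-32223 - 37/26) - 94071 = -837835/26 - 94071 = -3283681/26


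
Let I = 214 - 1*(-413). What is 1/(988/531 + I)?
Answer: 531/333925 ≈ 0.0015902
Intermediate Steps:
I = 627 (I = 214 + 413 = 627)
1/(988/531 + I) = 1/(988/531 + 627) = 1/(333925/531) = 531/333925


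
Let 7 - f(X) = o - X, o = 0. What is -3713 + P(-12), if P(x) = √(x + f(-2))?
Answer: -3713 + I*√7 ≈ -3713.0 + 2.6458*I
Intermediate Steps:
f(X) = 7 + X (f(X) = 7 - (0 - X) = 7 - (-1)*X = 7 + X)
P(x) = √(5 + x) (P(x) = √(x + (7 - 2)) = √(x + 5) = √(5 + x))
-3713 + P(-12) = -3713 + √(5 - 12) = -3713 + √(-7) = -3713 + I*√7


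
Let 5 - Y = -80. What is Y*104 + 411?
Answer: 9251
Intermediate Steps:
Y = 85 (Y = 5 - 1*(-80) = 5 + 80 = 85)
Y*104 + 411 = 85*104 + 411 = 8840 + 411 = 9251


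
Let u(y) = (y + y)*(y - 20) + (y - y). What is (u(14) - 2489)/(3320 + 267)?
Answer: -2657/3587 ≈ -0.74073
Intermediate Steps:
u(y) = 2*y*(-20 + y) (u(y) = (2*y)*(-20 + y) + 0 = 2*y*(-20 + y) + 0 = 2*y*(-20 + y))
(u(14) - 2489)/(3320 + 267) = (2*14*(-20 + 14) - 2489)/(3320 + 267) = (2*14*(-6) - 2489)/3587 = (-168 - 2489)*(1/3587) = -2657*1/3587 = -2657/3587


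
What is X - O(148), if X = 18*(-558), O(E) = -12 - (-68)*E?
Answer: -20096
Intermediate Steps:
O(E) = -12 + 68*E
X = -10044
X - O(148) = -10044 - (-12 + 68*148) = -10044 - (-12 + 10064) = -10044 - 1*10052 = -10044 - 10052 = -20096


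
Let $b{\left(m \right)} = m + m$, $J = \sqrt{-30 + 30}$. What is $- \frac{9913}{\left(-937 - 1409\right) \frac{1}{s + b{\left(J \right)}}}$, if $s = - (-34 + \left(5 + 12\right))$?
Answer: $\frac{431}{6} \approx 71.833$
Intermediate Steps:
$J = 0$ ($J = \sqrt{0} = 0$)
$b{\left(m \right)} = 2 m$
$s = 17$ ($s = - (-34 + 17) = \left(-1\right) \left(-17\right) = 17$)
$- \frac{9913}{\left(-937 - 1409\right) \frac{1}{s + b{\left(J \right)}}} = - \frac{9913}{\left(-937 - 1409\right) \frac{1}{17 + 2 \cdot 0}} = - \frac{9913}{\left(-2346\right) \frac{1}{17 + 0}} = - \frac{9913}{\left(-2346\right) \frac{1}{17}} = - \frac{9913}{-138} = \left(-9913\right) \left(- \frac{1}{138}\right) = \frac{431}{6}$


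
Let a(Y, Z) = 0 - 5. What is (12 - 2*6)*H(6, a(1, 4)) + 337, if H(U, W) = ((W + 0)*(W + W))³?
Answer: 337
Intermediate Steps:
a(Y, Z) = -5
H(U, W) = 8*W⁶ (H(U, W) = (W*(2*W))³ = (2*W²)³ = 8*W⁶)
(12 - 2*6)*H(6, a(1, 4)) + 337 = (12 - 2*6)*(8*(-5)⁶) + 337 = (12 - 12)*(8*15625) + 337 = 0*125000 + 337 = 0 + 337 = 337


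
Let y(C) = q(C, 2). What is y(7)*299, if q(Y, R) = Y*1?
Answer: 2093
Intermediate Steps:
q(Y, R) = Y
y(C) = C
y(7)*299 = 7*299 = 2093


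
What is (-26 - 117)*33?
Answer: -4719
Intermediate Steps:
(-26 - 117)*33 = -143*33 = -4719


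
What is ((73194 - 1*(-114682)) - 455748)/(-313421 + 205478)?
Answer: 24352/9813 ≈ 2.4816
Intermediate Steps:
((73194 - 1*(-114682)) - 455748)/(-313421 + 205478) = ((73194 + 114682) - 455748)/(-107943) = (187876 - 455748)*(-1/107943) = -267872*(-1/107943) = 24352/9813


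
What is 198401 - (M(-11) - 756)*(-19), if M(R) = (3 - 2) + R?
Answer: 183847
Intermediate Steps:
M(R) = 1 + R
198401 - (M(-11) - 756)*(-19) = 198401 - ((1 - 11) - 756)*(-19) = 198401 - (-10 - 756)*(-19) = 198401 - (-766)*(-19) = 198401 - 1*14554 = 198401 - 14554 = 183847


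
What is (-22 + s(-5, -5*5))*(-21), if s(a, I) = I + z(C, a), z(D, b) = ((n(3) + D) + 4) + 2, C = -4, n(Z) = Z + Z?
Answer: 819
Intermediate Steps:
n(Z) = 2*Z
z(D, b) = 12 + D (z(D, b) = ((2*3 + D) + 4) + 2 = ((6 + D) + 4) + 2 = (10 + D) + 2 = 12 + D)
s(a, I) = 8 + I (s(a, I) = I + (12 - 4) = I + 8 = 8 + I)
(-22 + s(-5, -5*5))*(-21) = (-22 + (8 - 5*5))*(-21) = (-22 + (8 - 25))*(-21) = (-22 - 17)*(-21) = -39*(-21) = 819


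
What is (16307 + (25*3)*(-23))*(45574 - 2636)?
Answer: 626121916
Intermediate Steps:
(16307 + (25*3)*(-23))*(45574 - 2636) = (16307 + 75*(-23))*42938 = (16307 - 1725)*42938 = 14582*42938 = 626121916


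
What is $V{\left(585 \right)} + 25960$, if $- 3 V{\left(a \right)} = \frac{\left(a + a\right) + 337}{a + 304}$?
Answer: $\frac{69233813}{2667} \approx 25959.0$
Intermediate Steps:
$V{\left(a \right)} = - \frac{337 + 2 a}{3 \left(304 + a\right)}$ ($V{\left(a \right)} = - \frac{\left(\left(a + a\right) + 337\right) \frac{1}{a + 304}}{3} = - \frac{\left(2 a + 337\right) \frac{1}{304 + a}}{3} = - \frac{\left(337 + 2 a\right) \frac{1}{304 + a}}{3} = - \frac{\frac{1}{304 + a} \left(337 + 2 a\right)}{3} = - \frac{337 + 2 a}{3 \left(304 + a\right)}$)
$V{\left(585 \right)} + 25960 = \frac{-337 - 1170}{3 \left(304 + 585\right)} + 25960 = \frac{-337 - 1170}{3 \cdot 889} + 25960 = \frac{1}{3} \cdot \frac{1}{889} \left(-1507\right) + 25960 = - \frac{1507}{2667} + 25960 = \frac{69233813}{2667}$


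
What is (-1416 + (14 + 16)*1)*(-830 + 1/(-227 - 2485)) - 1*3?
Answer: 519970635/452 ≈ 1.1504e+6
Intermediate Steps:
(-1416 + (14 + 16)*1)*(-830 + 1/(-227 - 2485)) - 1*3 = (-1416 + 30*1)*(-830 + 1/(-2712)) - 3 = (-1416 + 30)*(-830 - 1/2712) - 3 = -1386*(-2250961/2712) - 3 = 519971991/452 - 3 = 519970635/452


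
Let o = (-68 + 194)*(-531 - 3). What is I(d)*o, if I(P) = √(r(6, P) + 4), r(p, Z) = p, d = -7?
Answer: -67284*√10 ≈ -2.1277e+5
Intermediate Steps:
I(P) = √10 (I(P) = √(6 + 4) = √10)
o = -67284 (o = 126*(-534) = -67284)
I(d)*o = √10*(-67284) = -67284*√10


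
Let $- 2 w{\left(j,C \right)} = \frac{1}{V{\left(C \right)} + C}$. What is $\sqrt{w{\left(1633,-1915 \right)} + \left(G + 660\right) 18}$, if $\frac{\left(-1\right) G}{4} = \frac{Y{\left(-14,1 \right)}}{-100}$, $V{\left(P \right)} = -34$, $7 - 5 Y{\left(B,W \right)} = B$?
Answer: $\frac{\sqrt{112847169559810}}{97450} \approx 109.01$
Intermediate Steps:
$Y{\left(B,W \right)} = \frac{7}{5} - \frac{B}{5}$
$w{\left(j,C \right)} = - \frac{1}{2 \left(-34 + C\right)}$
$G = \frac{21}{125}$ ($G = - 4 \frac{\frac{7}{5} - - \frac{14}{5}}{-100} = - 4 \left(\frac{7}{5} + \frac{14}{5}\right) \left(- \frac{1}{100}\right) = - 4 \cdot \frac{21}{5} \left(- \frac{1}{100}\right) = \left(-4\right) \left(- \frac{21}{500}\right) = \frac{21}{125} \approx 0.168$)
$\sqrt{w{\left(1633,-1915 \right)} + \left(G + 660\right) 18} = \sqrt{- \frac{1}{-68 + 2 \left(-1915\right)} + \left(\frac{21}{125} + 660\right) 18} = \sqrt{- \frac{1}{-68 - 3830} + \frac{82521}{125} \cdot 18} = \sqrt{- \frac{1}{-3898} + \frac{1485378}{125}} = \sqrt{\left(-1\right) \left(- \frac{1}{3898}\right) + \frac{1485378}{125}} = \sqrt{\frac{1}{3898} + \frac{1485378}{125}} = \sqrt{\frac{5790003569}{487250}} = \frac{\sqrt{112847169559810}}{97450}$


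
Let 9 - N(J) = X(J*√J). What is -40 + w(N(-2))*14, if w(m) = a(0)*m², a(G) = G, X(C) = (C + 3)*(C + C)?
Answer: -40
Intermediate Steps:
X(C) = 2*C*(3 + C) (X(C) = (3 + C)*(2*C) = 2*C*(3 + C))
N(J) = 9 - 2*J^(3/2)*(3 + J^(3/2)) (N(J) = 9 - 2*J*√J*(3 + J*√J) = 9 - 2*J^(3/2)*(3 + J^(3/2)))
w(m) = 0 (w(m) = 0*m² = 0)
-40 + w(N(-2))*14 = -40 + 0*14 = -40 + 0 = -40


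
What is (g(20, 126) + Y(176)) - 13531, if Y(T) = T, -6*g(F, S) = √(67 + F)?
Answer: -13355 - √87/6 ≈ -13357.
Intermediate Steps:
g(F, S) = -√(67 + F)/6
(g(20, 126) + Y(176)) - 13531 = (-√(67 + 20)/6 + 176) - 13531 = (-√87/6 + 176) - 13531 = (176 - √87/6) - 13531 = -13355 - √87/6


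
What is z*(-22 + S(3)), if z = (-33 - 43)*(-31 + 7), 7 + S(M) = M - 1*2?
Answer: -51072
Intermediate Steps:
S(M) = -9 + M (S(M) = -7 + (M - 1*2) = -7 + (M - 2) = -7 + (-2 + M) = -9 + M)
z = 1824 (z = -76*(-24) = 1824)
z*(-22 + S(3)) = 1824*(-22 + (-9 + 3)) = 1824*(-22 - 6) = 1824*(-28) = -51072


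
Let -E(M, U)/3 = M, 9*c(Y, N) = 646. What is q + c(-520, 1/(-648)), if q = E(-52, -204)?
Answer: 2050/9 ≈ 227.78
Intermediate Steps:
c(Y, N) = 646/9 (c(Y, N) = (1/9)*646 = 646/9)
E(M, U) = -3*M
q = 156 (q = -3*(-52) = 156)
q + c(-520, 1/(-648)) = 156 + 646/9 = 2050/9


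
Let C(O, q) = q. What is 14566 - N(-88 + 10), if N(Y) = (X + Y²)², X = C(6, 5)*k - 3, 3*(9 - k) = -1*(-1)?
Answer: -337436035/9 ≈ -3.7493e+7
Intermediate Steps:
k = 26/3 (k = 9 - (-1)*(-1)/3 = 9 - ⅓*1 = 9 - ⅓ = 26/3 ≈ 8.6667)
X = 121/3 (X = 5*(26/3) - 3 = 130/3 - 3 = 121/3 ≈ 40.333)
N(Y) = (121/3 + Y²)²
14566 - N(-88 + 10) = 14566 - (121 + 3*(-88 + 10)²)²/9 = 14566 - (121 + 3*(-78)²)²/9 = 14566 - (121 + 3*6084)²/9 = 14566 - (121 + 18252)²/9 = 14566 - 18373²/9 = 14566 - 337567129/9 = -337436035/9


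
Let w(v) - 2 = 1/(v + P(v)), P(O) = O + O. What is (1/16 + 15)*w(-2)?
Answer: 2651/96 ≈ 27.615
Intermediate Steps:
P(O) = 2*O
w(v) = 2 + 1/(3*v) (w(v) = 2 + 1/(v + 2*v) = 2 + 1/(3*v))
(1/16 + 15)*w(-2) = (1/16 + 15)*(2 + (1/3)/(-2)) = (1*(1/16) + 15)*(2 + (1/3)*(-1/2)) = (1/16 + 15)*(2 - 1/6) = (241/16)*(11/6) = 2651/96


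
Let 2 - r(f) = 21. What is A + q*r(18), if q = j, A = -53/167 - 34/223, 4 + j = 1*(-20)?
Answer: 16964399/37241 ≈ 455.53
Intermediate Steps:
j = -24 (j = -4 + 1*(-20) = -4 - 20 = -24)
A = -17497/37241 (A = -53*1/167 - 34*1/223 = -53/167 - 34/223 = -17497/37241 ≈ -0.46983)
r(f) = -19 (r(f) = 2 - 1*21 = 2 - 21 = -19)
q = -24
A + q*r(18) = -17497/37241 - 24*(-19) = -17497/37241 + 456 = 16964399/37241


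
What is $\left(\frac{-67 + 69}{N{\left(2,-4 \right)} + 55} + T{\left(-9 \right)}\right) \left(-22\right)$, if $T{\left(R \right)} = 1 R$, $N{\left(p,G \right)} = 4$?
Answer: $\frac{11638}{59} \approx 197.25$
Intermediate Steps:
$T{\left(R \right)} = R$
$\left(\frac{-67 + 69}{N{\left(2,-4 \right)} + 55} + T{\left(-9 \right)}\right) \left(-22\right) = \left(\frac{-67 + 69}{4 + 55} - 9\right) \left(-22\right) = \left(\frac{2}{59} - 9\right) \left(-22\right) = \left(- \frac{529}{59}\right) \left(-22\right) = \frac{11638}{59}$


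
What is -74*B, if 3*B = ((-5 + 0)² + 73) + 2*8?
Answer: -2812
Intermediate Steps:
B = 38 (B = (((-5 + 0)² + 73) + 2*8)/3 = (((-5)² + 73) + 16)/3 = ((25 + 73) + 16)/3 = (98 + 16)/3 = (⅓)*114 = 38)
-74*B = -74*38 = -2812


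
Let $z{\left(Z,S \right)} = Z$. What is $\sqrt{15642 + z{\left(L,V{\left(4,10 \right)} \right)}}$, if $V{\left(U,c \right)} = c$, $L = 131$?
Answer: $\sqrt{15773} \approx 125.59$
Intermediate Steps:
$\sqrt{15642 + z{\left(L,V{\left(4,10 \right)} \right)}} = \sqrt{15642 + 131} = \sqrt{15773}$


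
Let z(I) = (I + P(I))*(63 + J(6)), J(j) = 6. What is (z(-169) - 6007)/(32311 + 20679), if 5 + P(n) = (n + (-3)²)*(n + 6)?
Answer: 254501/7570 ≈ 33.620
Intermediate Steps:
P(n) = -5 + (6 + n)*(9 + n) (P(n) = -5 + (n + (-3)²)*(n + 6) = -5 + (n + 9)*(6 + n) = -5 + (9 + n)*(6 + n) = -5 + (6 + n)*(9 + n))
z(I) = 3381 + 69*I² + 1104*I (z(I) = (I + (49 + I² + 15*I))*(63 + 6) = (49 + I² + 16*I)*69 = 3381 + 69*I² + 1104*I)
(z(-169) - 6007)/(32311 + 20679) = ((3381 + 69*(-169)² + 1104*(-169)) - 6007)/(32311 + 20679) = ((3381 + 69*28561 - 186576) - 6007)/52990 = ((3381 + 1970709 - 186576) - 6007)*(1/52990) = (1787514 - 6007)*(1/52990) = 1781507*(1/52990) = 254501/7570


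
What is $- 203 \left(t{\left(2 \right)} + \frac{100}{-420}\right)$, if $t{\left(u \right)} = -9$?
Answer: $\frac{5626}{3} \approx 1875.3$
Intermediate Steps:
$- 203 \left(t{\left(2 \right)} + \frac{100}{-420}\right) = - 203 \left(-9 + \frac{100}{-420}\right) = - 203 \left(-9 + 100 \left(- \frac{1}{420}\right)\right) = - 203 \left(-9 - \frac{5}{21}\right) = \left(-203\right) \left(- \frac{194}{21}\right) = \frac{5626}{3}$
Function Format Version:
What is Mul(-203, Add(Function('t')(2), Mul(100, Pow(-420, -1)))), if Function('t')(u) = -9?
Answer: Rational(5626, 3) ≈ 1875.3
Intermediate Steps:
Mul(-203, Add(Function('t')(2), Mul(100, Pow(-420, -1)))) = Mul(-203, Add(-9, Mul(100, Pow(-420, -1)))) = Mul(-203, Add(-9, Mul(100, Rational(-1, 420)))) = Mul(-203, Add(-9, Rational(-5, 21))) = Mul(-203, Rational(-194, 21)) = Rational(5626, 3)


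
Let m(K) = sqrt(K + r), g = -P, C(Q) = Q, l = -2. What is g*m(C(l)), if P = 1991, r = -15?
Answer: -1991*I*sqrt(17) ≈ -8209.1*I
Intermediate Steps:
g = -1991 (g = -1*1991 = -1991)
m(K) = sqrt(-15 + K) (m(K) = sqrt(K - 15) = sqrt(-15 + K))
g*m(C(l)) = -1991*sqrt(-15 - 2) = -1991*I*sqrt(17)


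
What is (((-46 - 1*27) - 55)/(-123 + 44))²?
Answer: 16384/6241 ≈ 2.6252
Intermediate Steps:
(((-46 - 1*27) - 55)/(-123 + 44))² = (((-46 - 27) - 55)/(-79))² = ((-73 - 55)*(-1/79))² = (-128*(-1/79))² = (128/79)² = 16384/6241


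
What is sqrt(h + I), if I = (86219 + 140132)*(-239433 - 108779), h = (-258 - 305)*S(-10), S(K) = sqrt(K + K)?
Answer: sqrt(-78818134412 - 1126*I*sqrt(5)) ≈ 0.e-3 - 2.8075e+5*I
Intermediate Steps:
S(K) = sqrt(2)*sqrt(K) (S(K) = sqrt(2*K) = sqrt(2)*sqrt(K))
h = -1126*I*sqrt(5) (h = (-258 - 305)*(sqrt(2)*sqrt(-10)) = -563*sqrt(2)*I*sqrt(10) = -1126*I*sqrt(5) ≈ -2517.8*I)
I = -78818134412 (I = 226351*(-348212) = -78818134412)
sqrt(h + I) = sqrt(-1126*I*sqrt(5) - 78818134412) = sqrt(-78818134412 - 1126*I*sqrt(5))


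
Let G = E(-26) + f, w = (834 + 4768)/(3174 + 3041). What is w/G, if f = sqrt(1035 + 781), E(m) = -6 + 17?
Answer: -5602/957675 + 11204*sqrt(454)/10534425 ≈ 0.016812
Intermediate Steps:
E(m) = 11
f = 2*sqrt(454) (f = sqrt(1816) = 2*sqrt(454) ≈ 42.615)
w = 5602/6215 ≈ 0.90137
G = 11 + 2*sqrt(454) ≈ 53.615
w/G = 5602/(6215*(11 + 2*sqrt(454)))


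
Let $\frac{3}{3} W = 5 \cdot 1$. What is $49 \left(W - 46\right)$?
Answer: $-2009$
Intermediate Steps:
$W = 5$ ($W = 5 \cdot 1 = 5$)
$49 \left(W - 46\right) = 49 \left(5 - 46\right) = 49 \left(-41\right) = -2009$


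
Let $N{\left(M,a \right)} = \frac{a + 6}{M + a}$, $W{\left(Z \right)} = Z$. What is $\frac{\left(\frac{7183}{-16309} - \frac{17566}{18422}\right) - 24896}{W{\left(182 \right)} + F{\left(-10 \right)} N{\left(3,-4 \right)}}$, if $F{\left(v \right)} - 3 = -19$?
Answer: $- \frac{1870070635432}{16073775293} \approx -116.34$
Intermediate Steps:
$F{\left(v \right)} = -16$ ($F{\left(v \right)} = 3 - 19 = -16$)
$N{\left(M,a \right)} = \frac{6 + a}{M + a}$
$\frac{\left(\frac{7183}{-16309} - \frac{17566}{18422}\right) - 24896}{W{\left(182 \right)} + F{\left(-10 \right)} N{\left(3,-4 \right)}} = \frac{\left(\frac{7183}{-16309} - \frac{17566}{18422}\right) - 24896}{182 - 16 \frac{6 - 4}{3 - 4}} = \frac{\left(7183 \left(- \frac{1}{16309}\right) - \frac{8783}{9211}\right) - 24896}{182 - 16 \frac{1}{-1} \cdot 2} = \frac{\left(- \frac{7183}{16309} - \frac{8783}{9211}\right) - 24896}{182 - 16 \left(\left(-1\right) 2\right)} = \frac{- \frac{209404560}{150222199} - 24896}{182 - -32} = - \frac{3740141270864}{150222199 \left(182 + 32\right)} = - \frac{3740141270864}{150222199 \cdot 214} = \left(- \frac{3740141270864}{150222199}\right) \frac{1}{214} = - \frac{1870070635432}{16073775293}$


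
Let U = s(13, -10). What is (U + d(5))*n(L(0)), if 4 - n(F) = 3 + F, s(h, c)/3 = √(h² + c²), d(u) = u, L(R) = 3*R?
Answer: 5 + 3*√269 ≈ 54.204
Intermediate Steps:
s(h, c) = 3*√(c² + h²) (s(h, c) = 3*√(h² + c²) = 3*√(c² + h²))
n(F) = 1 - F (n(F) = 4 - (3 + F) = 4 + (-3 - F) = 1 - F)
U = 3*√269 (U = 3*√((-10)² + 13²) = 3*√(100 + 169) = 3*√269 ≈ 49.204)
(U + d(5))*n(L(0)) = (3*√269 + 5)*(1 - 3*0) = (5 + 3*√269)*(1 - 1*0) = (5 + 3*√269)*(1 + 0) = (5 + 3*√269)*1 = 5 + 3*√269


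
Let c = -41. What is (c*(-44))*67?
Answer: 120868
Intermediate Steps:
(c*(-44))*67 = -41*(-44)*67 = 1804*67 = 120868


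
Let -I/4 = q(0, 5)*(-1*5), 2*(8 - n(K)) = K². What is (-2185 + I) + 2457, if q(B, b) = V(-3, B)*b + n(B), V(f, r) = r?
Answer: 432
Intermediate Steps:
n(K) = 8 - K²/2
q(B, b) = 8 - B²/2 + B*b (q(B, b) = B*b + (8 - B²/2) = 8 - B²/2 + B*b)
I = 160 (I = -4*(8 - ½*0² + 0*5)*(-1*5) = -4*(8 - ½*0 + 0)*(-5) = -4*(8 + 0 + 0)*(-5) = -32*(-5) = -4*(-40) = 160)
(-2185 + I) + 2457 = (-2185 + 160) + 2457 = -2025 + 2457 = 432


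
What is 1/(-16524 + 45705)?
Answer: 1/29181 ≈ 3.4269e-5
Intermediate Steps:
1/(-16524 + 45705) = 1/29181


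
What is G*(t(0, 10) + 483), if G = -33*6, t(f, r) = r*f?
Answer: -95634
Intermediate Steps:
t(f, r) = f*r
G = -198
G*(t(0, 10) + 483) = -198*(0*10 + 483) = -198*(0 + 483) = -198*483 = -95634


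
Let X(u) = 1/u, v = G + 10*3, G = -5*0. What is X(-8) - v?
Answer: -241/8 ≈ -30.125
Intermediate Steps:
G = 0
v = 30 (v = 0 + 10*3 = 0 + 30 = 30)
X(u) = 1/u
X(-8) - v = 1/(-8) - 1*30 = -1/8 - 30 = -241/8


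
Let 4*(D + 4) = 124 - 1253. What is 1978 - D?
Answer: 9057/4 ≈ 2264.3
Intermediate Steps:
D = -1145/4 (D = -4 + (124 - 1253)/4 = -4 + (¼)*(-1129) = -4 - 1129/4 = -1145/4 ≈ -286.25)
1978 - D = 1978 - 1*(-1145/4) = 1978 + 1145/4 = 9057/4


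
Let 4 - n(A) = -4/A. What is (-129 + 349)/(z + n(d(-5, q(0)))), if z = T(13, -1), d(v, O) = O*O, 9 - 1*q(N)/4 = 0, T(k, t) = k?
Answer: 71280/5509 ≈ 12.939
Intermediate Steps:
q(N) = 36 (q(N) = 36 - 4*0 = 36 + 0 = 36)
d(v, O) = O²
z = 13
n(A) = 4 + 4/A (n(A) = 4 - (-4)/A = 4 + 4/A)
(-129 + 349)/(z + n(d(-5, q(0)))) = (-129 + 349)/(13 + (4 + 4/(36²))) = 220/(13 + (4 + 4/1296)) = 220/(13 + (4 + 4*(1/1296))) = 220/(13 + (4 + 1/324)) = 220/(13 + 1297/324) = 220/(5509/324) = 220*(324/5509) = 71280/5509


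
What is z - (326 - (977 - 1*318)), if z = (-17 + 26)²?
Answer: 414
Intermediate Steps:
z = 81 (z = 9² = 81)
z - (326 - (977 - 1*318)) = 81 - (326 - (977 - 1*318)) = 81 - (326 - (977 - 318)) = 81 - (326 - 1*659) = 81 - (326 - 659) = 81 - 1*(-333) = 81 + 333 = 414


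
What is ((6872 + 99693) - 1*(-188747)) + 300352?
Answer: 595664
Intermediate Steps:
((6872 + 99693) - 1*(-188747)) + 300352 = (106565 + 188747) + 300352 = 295312 + 300352 = 595664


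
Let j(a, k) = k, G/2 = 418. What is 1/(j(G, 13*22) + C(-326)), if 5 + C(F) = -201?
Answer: 1/80 ≈ 0.012500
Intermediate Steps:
C(F) = -206 (C(F) = -5 - 201 = -206)
G = 836 (G = 2*418 = 836)
1/(j(G, 13*22) + C(-326)) = 1/(13*22 - 206) = 1/(286 - 206) = 1/80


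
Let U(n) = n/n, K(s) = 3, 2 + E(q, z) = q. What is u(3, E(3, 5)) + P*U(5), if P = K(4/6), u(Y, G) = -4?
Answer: -1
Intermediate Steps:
E(q, z) = -2 + q
U(n) = 1
P = 3
u(3, E(3, 5)) + P*U(5) = -4 + 3*1 = -4 + 3 = -1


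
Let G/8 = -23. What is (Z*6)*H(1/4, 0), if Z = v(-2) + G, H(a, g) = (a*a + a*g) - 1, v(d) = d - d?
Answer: 1035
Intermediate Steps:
v(d) = 0
G = -184 (G = 8*(-23) = -184)
H(a, g) = -1 + a² + a*g (H(a, g) = (a² + a*g) - 1 = -1 + a² + a*g)
Z = -184 (Z = 0 - 184 = -184)
(Z*6)*H(1/4, 0) = (-184*6)*(-1 + (1/4)² + 0/4) = -1104*(-1 + (¼)² + (¼)*0) = -1104*(-1 + 1/16 + 0) = -1104*(-15/16) = 1035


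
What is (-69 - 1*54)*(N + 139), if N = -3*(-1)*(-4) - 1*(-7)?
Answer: -16482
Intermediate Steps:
N = -5 (N = 3*(-4) + 7 = -12 + 7 = -5)
(-69 - 1*54)*(N + 139) = (-69 - 1*54)*(-5 + 139) = (-69 - 54)*134 = -123*134 = -16482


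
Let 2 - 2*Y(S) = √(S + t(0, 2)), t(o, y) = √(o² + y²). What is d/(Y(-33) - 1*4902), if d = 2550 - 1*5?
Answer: -9978436/19215847 + 1018*I*√31/19215847 ≈ -0.51928 + 0.00029496*I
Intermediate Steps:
d = 2545 (d = 2550 - 5 = 2545)
Y(S) = 1 - √(2 + S)/2 (Y(S) = 1 - √(S + √(0² + 2²))/2 = 1 - √(S + √(0 + 4))/2 = 1 - √(S + √4)/2 = 1 - √(S + 2)/2 = 1 - √(2 + S)/2)
d/(Y(-33) - 1*4902) = 2545/((1 - √(2 - 33)/2) - 1*4902) = 2545/((1 - I*√31/2) - 4902) = 2545/(-4901 - I*√31/2)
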